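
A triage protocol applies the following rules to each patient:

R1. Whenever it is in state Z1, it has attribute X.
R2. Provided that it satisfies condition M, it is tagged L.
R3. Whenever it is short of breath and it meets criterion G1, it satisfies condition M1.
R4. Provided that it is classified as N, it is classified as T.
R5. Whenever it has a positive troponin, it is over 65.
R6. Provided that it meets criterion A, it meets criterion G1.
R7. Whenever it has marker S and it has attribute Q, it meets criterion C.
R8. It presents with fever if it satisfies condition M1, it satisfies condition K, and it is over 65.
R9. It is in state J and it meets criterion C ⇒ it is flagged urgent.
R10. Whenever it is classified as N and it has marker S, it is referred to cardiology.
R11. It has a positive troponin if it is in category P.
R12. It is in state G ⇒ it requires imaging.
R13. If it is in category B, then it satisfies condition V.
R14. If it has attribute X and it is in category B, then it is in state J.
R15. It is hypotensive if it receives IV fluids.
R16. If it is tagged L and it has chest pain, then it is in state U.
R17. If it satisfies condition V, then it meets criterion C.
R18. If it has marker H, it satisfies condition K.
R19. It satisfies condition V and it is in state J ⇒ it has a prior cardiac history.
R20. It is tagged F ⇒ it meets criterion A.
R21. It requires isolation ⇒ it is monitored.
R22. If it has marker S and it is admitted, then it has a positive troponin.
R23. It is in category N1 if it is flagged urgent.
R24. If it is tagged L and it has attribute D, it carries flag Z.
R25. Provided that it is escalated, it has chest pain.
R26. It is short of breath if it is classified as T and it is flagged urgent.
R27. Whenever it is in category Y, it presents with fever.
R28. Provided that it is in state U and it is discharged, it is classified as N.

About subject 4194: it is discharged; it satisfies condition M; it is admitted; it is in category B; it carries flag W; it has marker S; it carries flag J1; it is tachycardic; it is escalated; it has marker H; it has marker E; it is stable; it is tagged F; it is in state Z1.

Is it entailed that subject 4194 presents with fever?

Yes

By R1 (it is in state Z1): it has attribute X.
By R2 (it satisfies condition M): it is tagged L.
By R13 (it is in category B): it satisfies condition V.
By R14 (it has attribute X, it is in category B): it is in state J.
By R17 (it satisfies condition V): it meets criterion C.
By R18 (it has marker H): it satisfies condition K.
By R20 (it is tagged F): it meets criterion A.
By R22 (it has marker S, it is admitted): it has a positive troponin.
By R25 (it is escalated): it has chest pain.
By R5 (it has a positive troponin): it is over 65.
By R6 (it meets criterion A): it meets criterion G1.
By R9 (it is in state J, it meets criterion C): it is flagged urgent.
By R16 (it is tagged L, it has chest pain): it is in state U.
By R28 (it is in state U, it is discharged): it is classified as N.
By R4 (it is classified as N): it is classified as T.
By R26 (it is classified as T, it is flagged urgent): it is short of breath.
By R3 (it is short of breath, it meets criterion G1): it satisfies condition M1.
By R8 (it satisfies condition M1, it satisfies condition K, it is over 65): it presents with fever.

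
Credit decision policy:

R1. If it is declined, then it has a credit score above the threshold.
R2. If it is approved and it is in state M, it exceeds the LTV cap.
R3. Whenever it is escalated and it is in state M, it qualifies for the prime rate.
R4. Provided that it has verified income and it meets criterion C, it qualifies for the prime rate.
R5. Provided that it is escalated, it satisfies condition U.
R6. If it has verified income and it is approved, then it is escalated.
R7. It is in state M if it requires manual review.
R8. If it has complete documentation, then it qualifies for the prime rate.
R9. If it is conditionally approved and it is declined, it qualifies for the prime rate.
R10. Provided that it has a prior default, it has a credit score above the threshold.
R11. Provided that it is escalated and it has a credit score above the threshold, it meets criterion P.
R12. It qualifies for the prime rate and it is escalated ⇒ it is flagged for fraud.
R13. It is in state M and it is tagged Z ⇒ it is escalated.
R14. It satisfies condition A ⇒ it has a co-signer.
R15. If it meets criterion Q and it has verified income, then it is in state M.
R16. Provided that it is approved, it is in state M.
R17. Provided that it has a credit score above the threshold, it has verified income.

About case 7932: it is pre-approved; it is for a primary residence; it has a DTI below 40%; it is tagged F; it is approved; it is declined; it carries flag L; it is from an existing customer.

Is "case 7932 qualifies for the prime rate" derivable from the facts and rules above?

Yes

By R1 (it is declined): it has a credit score above the threshold.
By R16 (it is approved): it is in state M.
By R17 (it has a credit score above the threshold): it has verified income.
By R6 (it has verified income, it is approved): it is escalated.
By R3 (it is escalated, it is in state M): it qualifies for the prime rate.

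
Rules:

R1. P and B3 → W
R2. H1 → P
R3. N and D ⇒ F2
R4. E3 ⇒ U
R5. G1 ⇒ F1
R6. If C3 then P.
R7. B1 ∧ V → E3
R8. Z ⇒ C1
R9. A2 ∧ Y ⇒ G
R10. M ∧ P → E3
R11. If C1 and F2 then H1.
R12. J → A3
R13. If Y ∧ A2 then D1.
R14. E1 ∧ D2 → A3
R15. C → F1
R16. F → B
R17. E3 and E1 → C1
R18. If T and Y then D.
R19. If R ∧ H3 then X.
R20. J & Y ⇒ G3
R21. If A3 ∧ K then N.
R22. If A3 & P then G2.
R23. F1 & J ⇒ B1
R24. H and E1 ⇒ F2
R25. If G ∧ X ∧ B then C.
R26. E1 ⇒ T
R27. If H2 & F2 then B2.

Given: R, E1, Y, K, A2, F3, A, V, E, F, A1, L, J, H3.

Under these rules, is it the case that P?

Yes

G  (by R9: A2, Y)
A3  (by R12: J)
B  (by R16: F)
X  (by R19: R, H3)
N  (by R21: A3, K)
C  (by R25: G, X, B)
T  (by R26: E1)
F1  (by R15: C)
D  (by R18: T, Y)
B1  (by R23: F1, J)
F2  (by R3: N, D)
E3  (by R7: B1, V)
C1  (by R17: E3, E1)
H1  (by R11: C1, F2)
P  (by R2: H1)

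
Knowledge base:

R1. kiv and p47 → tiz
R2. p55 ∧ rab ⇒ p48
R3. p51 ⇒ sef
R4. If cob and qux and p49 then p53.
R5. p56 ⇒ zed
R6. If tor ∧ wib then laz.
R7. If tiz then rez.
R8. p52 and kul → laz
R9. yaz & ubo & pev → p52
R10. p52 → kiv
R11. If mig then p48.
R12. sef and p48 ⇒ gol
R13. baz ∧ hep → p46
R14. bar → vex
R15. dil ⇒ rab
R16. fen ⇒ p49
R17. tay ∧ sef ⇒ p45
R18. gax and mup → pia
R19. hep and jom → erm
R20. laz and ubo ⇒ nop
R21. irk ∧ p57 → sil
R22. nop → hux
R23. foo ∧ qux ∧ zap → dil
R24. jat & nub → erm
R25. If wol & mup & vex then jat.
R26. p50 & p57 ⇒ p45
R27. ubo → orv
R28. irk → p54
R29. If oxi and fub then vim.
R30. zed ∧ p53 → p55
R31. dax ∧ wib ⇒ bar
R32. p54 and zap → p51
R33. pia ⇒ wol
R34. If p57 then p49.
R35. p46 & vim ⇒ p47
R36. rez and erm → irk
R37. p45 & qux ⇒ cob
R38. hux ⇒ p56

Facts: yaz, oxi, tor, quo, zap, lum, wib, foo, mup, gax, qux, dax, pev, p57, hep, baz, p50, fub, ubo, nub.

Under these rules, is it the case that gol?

laz  (by R6: tor, wib)
p52  (by R9: yaz, ubo, pev)
kiv  (by R10: p52)
p46  (by R13: baz, hep)
pia  (by R18: gax, mup)
nop  (by R20: laz, ubo)
hux  (by R22: nop)
dil  (by R23: foo, qux, zap)
p45  (by R26: p50, p57)
vim  (by R29: oxi, fub)
bar  (by R31: dax, wib)
wol  (by R33: pia)
p49  (by R34: p57)
p47  (by R35: p46, vim)
cob  (by R37: p45, qux)
p56  (by R38: hux)
tiz  (by R1: kiv, p47)
p53  (by R4: cob, qux, p49)
zed  (by R5: p56)
rez  (by R7: tiz)
vex  (by R14: bar)
rab  (by R15: dil)
jat  (by R25: wol, mup, vex)
p55  (by R30: zed, p53)
p48  (by R2: p55, rab)
erm  (by R24: jat, nub)
irk  (by R36: rez, erm)
p54  (by R28: irk)
p51  (by R32: p54, zap)
sef  (by R3: p51)
gol  (by R12: sef, p48)

Yes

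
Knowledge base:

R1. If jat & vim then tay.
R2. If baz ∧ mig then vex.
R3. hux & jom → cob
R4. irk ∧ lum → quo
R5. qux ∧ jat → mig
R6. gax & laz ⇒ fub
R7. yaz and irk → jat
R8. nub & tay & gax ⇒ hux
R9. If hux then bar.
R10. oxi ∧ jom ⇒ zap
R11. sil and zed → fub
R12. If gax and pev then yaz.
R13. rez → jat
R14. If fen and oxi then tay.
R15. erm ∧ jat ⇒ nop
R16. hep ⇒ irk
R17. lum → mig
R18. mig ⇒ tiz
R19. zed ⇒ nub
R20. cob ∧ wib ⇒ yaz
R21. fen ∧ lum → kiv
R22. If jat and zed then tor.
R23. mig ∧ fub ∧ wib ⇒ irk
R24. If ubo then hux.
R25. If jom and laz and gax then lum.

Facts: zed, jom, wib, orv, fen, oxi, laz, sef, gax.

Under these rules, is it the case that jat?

Yes

fub  (by R6: gax, laz)
tay  (by R14: fen, oxi)
nub  (by R19: zed)
lum  (by R25: jom, laz, gax)
hux  (by R8: nub, tay, gax)
mig  (by R17: lum)
irk  (by R23: mig, fub, wib)
cob  (by R3: hux, jom)
yaz  (by R20: cob, wib)
jat  (by R7: yaz, irk)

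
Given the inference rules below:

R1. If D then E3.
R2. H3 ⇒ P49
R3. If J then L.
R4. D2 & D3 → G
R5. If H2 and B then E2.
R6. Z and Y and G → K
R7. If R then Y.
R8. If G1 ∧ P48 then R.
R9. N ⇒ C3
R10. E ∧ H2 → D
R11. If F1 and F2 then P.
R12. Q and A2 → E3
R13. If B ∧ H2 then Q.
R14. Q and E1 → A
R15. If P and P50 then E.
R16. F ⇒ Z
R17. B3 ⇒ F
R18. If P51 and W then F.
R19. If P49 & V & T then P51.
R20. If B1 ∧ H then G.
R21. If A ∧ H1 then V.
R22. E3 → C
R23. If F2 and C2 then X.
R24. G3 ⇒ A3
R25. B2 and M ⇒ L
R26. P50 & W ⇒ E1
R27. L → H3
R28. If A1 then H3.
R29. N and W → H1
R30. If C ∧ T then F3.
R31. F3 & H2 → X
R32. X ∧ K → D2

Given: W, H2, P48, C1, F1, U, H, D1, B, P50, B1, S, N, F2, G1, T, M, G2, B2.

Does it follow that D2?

R  (by R8: G1, P48)
P  (by R11: F1, F2)
Q  (by R13: B, H2)
E  (by R15: P, P50)
G  (by R20: B1, H)
L  (by R25: B2, M)
E1  (by R26: P50, W)
H3  (by R27: L)
H1  (by R29: N, W)
P49  (by R2: H3)
Y  (by R7: R)
D  (by R10: E, H2)
A  (by R14: Q, E1)
V  (by R21: A, H1)
E3  (by R1: D)
P51  (by R19: P49, V, T)
C  (by R22: E3)
F3  (by R30: C, T)
X  (by R31: F3, H2)
F  (by R18: P51, W)
Z  (by R16: F)
K  (by R6: Z, Y, G)
D2  (by R32: X, K)

Yes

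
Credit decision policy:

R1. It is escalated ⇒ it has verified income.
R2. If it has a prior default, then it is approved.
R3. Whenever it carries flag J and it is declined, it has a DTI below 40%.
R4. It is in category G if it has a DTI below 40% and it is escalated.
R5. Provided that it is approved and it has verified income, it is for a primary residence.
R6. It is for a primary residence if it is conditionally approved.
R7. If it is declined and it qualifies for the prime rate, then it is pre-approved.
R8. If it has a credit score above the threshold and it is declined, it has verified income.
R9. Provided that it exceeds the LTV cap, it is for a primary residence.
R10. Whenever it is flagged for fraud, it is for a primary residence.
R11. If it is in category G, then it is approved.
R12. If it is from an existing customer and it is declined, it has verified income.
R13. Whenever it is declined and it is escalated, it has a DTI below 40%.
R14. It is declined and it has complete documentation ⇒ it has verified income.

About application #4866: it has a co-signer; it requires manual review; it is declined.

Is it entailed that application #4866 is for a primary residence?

Forward chaining from the given facts derives: nothing new.
Rules concluding "it is for a primary residence": R5 needs "it is approved"; R6 needs "it is conditionally approved"; R9 needs "it exceeds the LTV cap"; R10 needs "it is flagged for fraud" — none of these are established.

No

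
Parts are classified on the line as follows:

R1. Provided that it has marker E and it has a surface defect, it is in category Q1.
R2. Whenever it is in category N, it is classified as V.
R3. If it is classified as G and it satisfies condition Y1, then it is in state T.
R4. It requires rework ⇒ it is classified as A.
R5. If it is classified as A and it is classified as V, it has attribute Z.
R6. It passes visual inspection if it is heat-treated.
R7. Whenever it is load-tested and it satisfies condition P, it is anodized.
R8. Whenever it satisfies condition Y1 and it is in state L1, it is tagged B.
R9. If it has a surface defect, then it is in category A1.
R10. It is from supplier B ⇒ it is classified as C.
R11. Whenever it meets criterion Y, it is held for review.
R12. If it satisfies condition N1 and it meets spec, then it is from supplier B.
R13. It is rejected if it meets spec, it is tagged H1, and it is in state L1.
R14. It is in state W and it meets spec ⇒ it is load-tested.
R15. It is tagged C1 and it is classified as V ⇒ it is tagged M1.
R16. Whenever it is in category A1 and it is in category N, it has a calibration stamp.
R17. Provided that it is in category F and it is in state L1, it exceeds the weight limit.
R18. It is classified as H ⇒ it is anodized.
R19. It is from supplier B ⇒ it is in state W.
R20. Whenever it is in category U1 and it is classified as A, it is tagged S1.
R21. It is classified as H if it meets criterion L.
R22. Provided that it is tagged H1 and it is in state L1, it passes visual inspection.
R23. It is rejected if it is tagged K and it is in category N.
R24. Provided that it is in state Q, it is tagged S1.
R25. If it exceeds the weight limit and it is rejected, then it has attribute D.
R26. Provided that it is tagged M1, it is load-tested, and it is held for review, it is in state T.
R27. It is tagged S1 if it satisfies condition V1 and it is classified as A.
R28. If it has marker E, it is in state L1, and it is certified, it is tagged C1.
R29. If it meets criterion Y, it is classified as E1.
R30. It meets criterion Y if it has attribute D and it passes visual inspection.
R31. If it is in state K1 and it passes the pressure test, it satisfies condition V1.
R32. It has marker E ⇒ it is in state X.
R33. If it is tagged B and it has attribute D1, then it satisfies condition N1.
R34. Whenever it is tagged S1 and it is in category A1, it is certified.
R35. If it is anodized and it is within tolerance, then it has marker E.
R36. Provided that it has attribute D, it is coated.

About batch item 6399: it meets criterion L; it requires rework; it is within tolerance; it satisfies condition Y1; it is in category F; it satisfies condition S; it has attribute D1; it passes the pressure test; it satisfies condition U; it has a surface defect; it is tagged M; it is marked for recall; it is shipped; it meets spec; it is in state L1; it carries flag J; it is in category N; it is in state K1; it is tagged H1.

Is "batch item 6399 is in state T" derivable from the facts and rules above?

By R2 (it is in category N): it is classified as V.
By R4 (it requires rework): it is classified as A.
By R8 (it satisfies condition Y1, it is in state L1): it is tagged B.
By R9 (it has a surface defect): it is in category A1.
By R13 (it meets spec, it is tagged H1, it is in state L1): it is rejected.
By R17 (it is in category F, it is in state L1): it exceeds the weight limit.
By R21 (it meets criterion L): it is classified as H.
By R22 (it is tagged H1, it is in state L1): it passes visual inspection.
By R25 (it exceeds the weight limit, it is rejected): it has attribute D.
By R30 (it has attribute D, it passes visual inspection): it meets criterion Y.
By R31 (it is in state K1, it passes the pressure test): it satisfies condition V1.
By R33 (it is tagged B, it has attribute D1): it satisfies condition N1.
By R11 (it meets criterion Y): it is held for review.
By R12 (it satisfies condition N1, it meets spec): it is from supplier B.
By R18 (it is classified as H): it is anodized.
By R19 (it is from supplier B): it is in state W.
By R27 (it satisfies condition V1, it is classified as A): it is tagged S1.
By R34 (it is tagged S1, it is in category A1): it is certified.
By R35 (it is anodized, it is within tolerance): it has marker E.
By R14 (it is in state W, it meets spec): it is load-tested.
By R28 (it has marker E, it is in state L1, it is certified): it is tagged C1.
By R15 (it is tagged C1, it is classified as V): it is tagged M1.
By R26 (it is tagged M1, it is load-tested, it is held for review): it is in state T.

Yes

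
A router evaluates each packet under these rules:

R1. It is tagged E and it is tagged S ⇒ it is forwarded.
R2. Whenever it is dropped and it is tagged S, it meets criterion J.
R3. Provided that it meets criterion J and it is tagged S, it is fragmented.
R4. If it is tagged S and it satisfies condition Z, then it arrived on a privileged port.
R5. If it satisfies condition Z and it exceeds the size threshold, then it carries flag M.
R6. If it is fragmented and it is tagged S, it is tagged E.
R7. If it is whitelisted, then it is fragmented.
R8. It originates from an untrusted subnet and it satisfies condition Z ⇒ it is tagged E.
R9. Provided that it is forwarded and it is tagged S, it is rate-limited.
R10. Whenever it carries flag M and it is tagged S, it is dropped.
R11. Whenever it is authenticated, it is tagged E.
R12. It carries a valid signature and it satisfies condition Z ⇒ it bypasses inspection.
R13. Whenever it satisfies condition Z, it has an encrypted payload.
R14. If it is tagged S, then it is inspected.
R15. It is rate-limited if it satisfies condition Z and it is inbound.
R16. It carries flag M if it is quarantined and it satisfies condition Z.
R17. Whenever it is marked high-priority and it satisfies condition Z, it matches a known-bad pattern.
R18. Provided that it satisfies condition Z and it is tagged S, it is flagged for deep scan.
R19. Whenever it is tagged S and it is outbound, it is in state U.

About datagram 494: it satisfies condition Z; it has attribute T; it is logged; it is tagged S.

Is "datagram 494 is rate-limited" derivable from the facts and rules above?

No

Forward chaining from the given facts derives: arrived on a privileged port, has an encrypted payload, is inspected, is flagged for deep scan.
Rules concluding "it is rate-limited": R9 needs "it is forwarded"; R15 needs "it is inbound" — none of these are established.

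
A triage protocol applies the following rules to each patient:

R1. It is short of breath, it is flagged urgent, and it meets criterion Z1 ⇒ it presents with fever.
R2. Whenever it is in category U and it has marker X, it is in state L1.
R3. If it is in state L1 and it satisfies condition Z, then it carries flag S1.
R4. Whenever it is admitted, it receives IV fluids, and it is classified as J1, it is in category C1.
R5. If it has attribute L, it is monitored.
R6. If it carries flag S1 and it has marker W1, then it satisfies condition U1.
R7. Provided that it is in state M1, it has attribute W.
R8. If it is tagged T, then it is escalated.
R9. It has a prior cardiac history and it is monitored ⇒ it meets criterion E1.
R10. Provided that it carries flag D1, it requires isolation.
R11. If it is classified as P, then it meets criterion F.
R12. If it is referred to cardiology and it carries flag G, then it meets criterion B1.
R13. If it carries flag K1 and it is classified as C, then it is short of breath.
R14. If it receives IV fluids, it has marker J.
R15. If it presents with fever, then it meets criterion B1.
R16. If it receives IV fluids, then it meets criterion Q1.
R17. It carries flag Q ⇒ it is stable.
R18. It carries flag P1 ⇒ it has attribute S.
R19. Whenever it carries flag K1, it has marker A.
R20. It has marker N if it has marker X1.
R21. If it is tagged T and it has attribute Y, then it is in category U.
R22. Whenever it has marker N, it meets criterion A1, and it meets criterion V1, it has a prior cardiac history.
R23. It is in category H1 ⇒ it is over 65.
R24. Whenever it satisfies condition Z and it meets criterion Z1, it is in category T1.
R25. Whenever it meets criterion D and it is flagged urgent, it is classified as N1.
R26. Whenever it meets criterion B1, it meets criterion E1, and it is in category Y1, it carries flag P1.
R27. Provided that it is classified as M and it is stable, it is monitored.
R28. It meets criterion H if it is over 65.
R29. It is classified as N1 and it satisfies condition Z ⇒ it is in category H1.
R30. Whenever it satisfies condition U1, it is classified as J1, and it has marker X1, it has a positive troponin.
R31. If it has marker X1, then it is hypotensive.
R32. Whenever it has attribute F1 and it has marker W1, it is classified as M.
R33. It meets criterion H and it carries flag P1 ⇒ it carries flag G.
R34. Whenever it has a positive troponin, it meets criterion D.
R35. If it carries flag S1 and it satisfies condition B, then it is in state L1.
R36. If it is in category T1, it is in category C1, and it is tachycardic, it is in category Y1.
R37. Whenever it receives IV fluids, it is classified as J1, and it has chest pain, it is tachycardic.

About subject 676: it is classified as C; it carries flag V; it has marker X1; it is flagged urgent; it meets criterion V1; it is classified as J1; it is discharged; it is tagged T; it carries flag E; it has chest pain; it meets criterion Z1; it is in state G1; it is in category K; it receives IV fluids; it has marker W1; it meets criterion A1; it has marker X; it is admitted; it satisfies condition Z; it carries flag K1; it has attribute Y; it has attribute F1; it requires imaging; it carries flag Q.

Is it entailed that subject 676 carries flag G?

By R4 (it is admitted, it receives IV fluids, it is classified as J1): it is in category C1.
By R13 (it carries flag K1, it is classified as C): it is short of breath.
By R17 (it carries flag Q): it is stable.
By R20 (it has marker X1): it has marker N.
By R21 (it is tagged T, it has attribute Y): it is in category U.
By R22 (it has marker N, it meets criterion A1, it meets criterion V1): it has a prior cardiac history.
By R24 (it satisfies condition Z, it meets criterion Z1): it is in category T1.
By R32 (it has attribute F1, it has marker W1): it is classified as M.
By R37 (it receives IV fluids, it is classified as J1, it has chest pain): it is tachycardic.
By R1 (it is short of breath, it is flagged urgent, it meets criterion Z1): it presents with fever.
By R2 (it is in category U, it has marker X): it is in state L1.
By R3 (it is in state L1, it satisfies condition Z): it carries flag S1.
By R6 (it carries flag S1, it has marker W1): it satisfies condition U1.
By R15 (it presents with fever): it meets criterion B1.
By R27 (it is classified as M, it is stable): it is monitored.
By R30 (it satisfies condition U1, it is classified as J1, it has marker X1): it has a positive troponin.
By R34 (it has a positive troponin): it meets criterion D.
By R36 (it is in category T1, it is in category C1, it is tachycardic): it is in category Y1.
By R9 (it has a prior cardiac history, it is monitored): it meets criterion E1.
By R25 (it meets criterion D, it is flagged urgent): it is classified as N1.
By R26 (it meets criterion B1, it meets criterion E1, it is in category Y1): it carries flag P1.
By R29 (it is classified as N1, it satisfies condition Z): it is in category H1.
By R23 (it is in category H1): it is over 65.
By R28 (it is over 65): it meets criterion H.
By R33 (it meets criterion H, it carries flag P1): it carries flag G.

Yes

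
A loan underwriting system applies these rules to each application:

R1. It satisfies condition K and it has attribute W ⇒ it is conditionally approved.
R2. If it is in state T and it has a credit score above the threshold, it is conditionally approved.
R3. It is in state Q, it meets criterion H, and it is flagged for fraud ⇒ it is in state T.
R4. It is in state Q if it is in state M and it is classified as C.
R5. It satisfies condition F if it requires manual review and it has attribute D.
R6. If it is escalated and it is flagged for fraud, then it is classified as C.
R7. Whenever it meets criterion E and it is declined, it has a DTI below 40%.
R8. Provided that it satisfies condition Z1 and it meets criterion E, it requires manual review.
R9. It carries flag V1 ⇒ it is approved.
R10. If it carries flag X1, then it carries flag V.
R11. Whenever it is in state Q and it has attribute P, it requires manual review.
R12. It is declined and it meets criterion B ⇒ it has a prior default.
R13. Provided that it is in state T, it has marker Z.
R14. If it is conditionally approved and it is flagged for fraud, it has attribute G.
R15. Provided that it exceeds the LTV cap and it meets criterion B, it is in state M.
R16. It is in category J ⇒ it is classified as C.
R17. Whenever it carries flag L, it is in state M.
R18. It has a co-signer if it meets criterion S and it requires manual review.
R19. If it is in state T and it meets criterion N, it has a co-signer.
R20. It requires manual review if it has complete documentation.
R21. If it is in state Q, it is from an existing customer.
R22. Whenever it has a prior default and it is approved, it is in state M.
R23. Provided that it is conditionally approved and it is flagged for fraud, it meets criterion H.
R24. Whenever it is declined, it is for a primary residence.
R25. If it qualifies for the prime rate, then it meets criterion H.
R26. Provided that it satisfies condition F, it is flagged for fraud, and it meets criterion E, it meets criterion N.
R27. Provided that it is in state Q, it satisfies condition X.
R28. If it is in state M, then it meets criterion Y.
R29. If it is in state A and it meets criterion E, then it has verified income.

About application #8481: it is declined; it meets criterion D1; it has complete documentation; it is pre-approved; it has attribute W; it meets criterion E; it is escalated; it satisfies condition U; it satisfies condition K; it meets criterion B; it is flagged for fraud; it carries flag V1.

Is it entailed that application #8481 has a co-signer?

Forward chaining from the given facts derives: is conditionally approved, is classified as C, has a DTI below 40%, is approved, has a prior default, has attribute G, requires manual review, is in state M, meets criterion H, is for a primary residence, meets criterion Y, is in state Q, is from an existing customer, satisfies condition X, is in state T, has marker Z.
Rules concluding "it has a co-signer": R18 needs "it meets criterion S"; R19 needs "it meets criterion N" — none of these are established.

No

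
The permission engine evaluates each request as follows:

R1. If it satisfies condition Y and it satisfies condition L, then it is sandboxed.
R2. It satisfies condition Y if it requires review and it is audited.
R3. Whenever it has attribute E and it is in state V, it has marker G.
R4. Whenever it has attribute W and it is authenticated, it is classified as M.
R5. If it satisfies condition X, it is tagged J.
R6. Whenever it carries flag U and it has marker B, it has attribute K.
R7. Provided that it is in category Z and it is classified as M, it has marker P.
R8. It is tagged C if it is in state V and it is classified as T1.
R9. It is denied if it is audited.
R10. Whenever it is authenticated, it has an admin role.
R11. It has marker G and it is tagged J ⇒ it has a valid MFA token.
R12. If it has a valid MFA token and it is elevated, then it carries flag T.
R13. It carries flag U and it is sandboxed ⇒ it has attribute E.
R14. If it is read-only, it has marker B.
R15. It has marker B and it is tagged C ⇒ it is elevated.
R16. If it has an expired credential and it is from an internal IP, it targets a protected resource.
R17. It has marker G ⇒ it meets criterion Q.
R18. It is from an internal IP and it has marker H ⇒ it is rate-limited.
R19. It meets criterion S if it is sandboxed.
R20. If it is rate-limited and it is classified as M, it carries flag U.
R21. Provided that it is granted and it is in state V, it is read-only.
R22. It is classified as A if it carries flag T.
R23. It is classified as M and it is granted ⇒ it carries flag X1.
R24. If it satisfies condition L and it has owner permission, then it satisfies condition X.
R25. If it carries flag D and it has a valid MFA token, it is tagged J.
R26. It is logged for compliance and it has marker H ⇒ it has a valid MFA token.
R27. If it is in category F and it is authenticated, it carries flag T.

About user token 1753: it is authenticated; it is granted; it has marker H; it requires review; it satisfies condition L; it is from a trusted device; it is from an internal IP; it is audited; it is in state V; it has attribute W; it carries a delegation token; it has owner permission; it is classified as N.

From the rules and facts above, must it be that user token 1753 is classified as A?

Forward chaining from the given facts derives: satisfies condition Y, is classified as M, is denied, has an admin role, is rate-limited, carries flag U, is read-only, carries flag X1, satisfies condition X, is sandboxed, is tagged J, has attribute E, has marker B, meets criterion S, has marker G, has attribute K, has a valid MFA token, meets criterion Q.
The only rule concluding "it is classified as A" is R22, which needs "it carries flag T"; that is never established.

No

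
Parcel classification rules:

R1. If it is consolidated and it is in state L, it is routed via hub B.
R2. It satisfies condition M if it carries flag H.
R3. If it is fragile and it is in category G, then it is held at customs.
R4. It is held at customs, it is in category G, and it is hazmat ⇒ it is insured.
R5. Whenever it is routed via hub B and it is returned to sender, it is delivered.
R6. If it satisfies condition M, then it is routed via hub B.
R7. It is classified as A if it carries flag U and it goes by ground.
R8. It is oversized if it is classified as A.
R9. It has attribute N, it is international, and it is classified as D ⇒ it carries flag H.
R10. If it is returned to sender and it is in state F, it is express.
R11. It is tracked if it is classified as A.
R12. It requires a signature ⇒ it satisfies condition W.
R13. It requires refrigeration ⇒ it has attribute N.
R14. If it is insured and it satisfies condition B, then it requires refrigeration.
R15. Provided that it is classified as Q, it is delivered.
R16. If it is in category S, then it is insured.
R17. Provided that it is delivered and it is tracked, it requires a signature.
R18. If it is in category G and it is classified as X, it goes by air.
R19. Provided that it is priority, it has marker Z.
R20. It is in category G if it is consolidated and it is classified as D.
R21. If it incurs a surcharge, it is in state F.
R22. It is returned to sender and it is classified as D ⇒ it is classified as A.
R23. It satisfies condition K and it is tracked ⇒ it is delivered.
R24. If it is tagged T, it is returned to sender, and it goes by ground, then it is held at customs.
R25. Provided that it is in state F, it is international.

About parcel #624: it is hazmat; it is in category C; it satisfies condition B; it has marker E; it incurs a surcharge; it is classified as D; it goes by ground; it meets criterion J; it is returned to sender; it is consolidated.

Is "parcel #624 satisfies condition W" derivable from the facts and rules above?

Forward chaining from the given facts derives: is in category G, is in state F, is classified as A, is international, is oversized, is express, is tracked.
The only rule concluding "it satisfies condition W" is R12, which needs "it requires a signature"; that is never established.

No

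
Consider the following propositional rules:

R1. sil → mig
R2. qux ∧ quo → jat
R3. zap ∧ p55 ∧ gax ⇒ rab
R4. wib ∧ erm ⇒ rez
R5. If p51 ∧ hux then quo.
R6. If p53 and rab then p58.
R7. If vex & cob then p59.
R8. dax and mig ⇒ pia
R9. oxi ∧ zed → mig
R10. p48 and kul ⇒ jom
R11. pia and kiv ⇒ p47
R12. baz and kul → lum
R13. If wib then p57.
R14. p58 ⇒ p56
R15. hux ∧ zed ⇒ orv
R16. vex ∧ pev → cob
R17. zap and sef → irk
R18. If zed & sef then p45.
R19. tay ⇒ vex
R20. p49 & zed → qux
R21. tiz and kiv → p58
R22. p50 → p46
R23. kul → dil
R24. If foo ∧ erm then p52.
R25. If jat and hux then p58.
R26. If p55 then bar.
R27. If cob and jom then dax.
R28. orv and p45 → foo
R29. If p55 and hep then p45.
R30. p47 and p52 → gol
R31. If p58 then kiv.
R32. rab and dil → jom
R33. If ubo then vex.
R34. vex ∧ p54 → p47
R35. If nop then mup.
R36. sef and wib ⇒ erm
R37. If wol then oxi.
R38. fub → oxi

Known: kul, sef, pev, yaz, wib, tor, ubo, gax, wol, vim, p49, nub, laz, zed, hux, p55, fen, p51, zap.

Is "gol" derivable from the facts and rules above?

Yes

rab  (by R3: zap, p55, gax)
quo  (by R5: p51, hux)
orv  (by R15: hux, zed)
p45  (by R18: zed, sef)
qux  (by R20: p49, zed)
dil  (by R23: kul)
foo  (by R28: orv, p45)
jom  (by R32: rab, dil)
vex  (by R33: ubo)
erm  (by R36: sef, wib)
oxi  (by R37: wol)
jat  (by R2: qux, quo)
mig  (by R9: oxi, zed)
cob  (by R16: vex, pev)
p52  (by R24: foo, erm)
p58  (by R25: jat, hux)
dax  (by R27: cob, jom)
kiv  (by R31: p58)
pia  (by R8: dax, mig)
p47  (by R11: pia, kiv)
gol  (by R30: p47, p52)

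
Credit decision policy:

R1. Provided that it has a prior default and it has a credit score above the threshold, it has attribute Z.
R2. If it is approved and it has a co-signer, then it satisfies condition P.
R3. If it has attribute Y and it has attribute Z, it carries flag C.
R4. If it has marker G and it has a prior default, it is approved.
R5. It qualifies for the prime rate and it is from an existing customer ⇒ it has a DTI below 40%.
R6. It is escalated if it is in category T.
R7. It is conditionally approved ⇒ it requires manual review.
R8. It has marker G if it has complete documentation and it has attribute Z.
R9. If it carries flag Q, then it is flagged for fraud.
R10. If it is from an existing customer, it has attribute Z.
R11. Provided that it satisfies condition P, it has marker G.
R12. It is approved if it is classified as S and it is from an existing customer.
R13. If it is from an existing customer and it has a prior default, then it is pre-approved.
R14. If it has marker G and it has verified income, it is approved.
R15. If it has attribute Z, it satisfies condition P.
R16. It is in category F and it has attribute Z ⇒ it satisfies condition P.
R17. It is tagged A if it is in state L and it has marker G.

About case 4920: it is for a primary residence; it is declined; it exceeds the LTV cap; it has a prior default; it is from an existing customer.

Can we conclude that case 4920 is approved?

Yes

By R10 (it is from an existing customer): it has attribute Z.
By R15 (it has attribute Z): it satisfies condition P.
By R11 (it satisfies condition P): it has marker G.
By R4 (it has marker G, it has a prior default): it is approved.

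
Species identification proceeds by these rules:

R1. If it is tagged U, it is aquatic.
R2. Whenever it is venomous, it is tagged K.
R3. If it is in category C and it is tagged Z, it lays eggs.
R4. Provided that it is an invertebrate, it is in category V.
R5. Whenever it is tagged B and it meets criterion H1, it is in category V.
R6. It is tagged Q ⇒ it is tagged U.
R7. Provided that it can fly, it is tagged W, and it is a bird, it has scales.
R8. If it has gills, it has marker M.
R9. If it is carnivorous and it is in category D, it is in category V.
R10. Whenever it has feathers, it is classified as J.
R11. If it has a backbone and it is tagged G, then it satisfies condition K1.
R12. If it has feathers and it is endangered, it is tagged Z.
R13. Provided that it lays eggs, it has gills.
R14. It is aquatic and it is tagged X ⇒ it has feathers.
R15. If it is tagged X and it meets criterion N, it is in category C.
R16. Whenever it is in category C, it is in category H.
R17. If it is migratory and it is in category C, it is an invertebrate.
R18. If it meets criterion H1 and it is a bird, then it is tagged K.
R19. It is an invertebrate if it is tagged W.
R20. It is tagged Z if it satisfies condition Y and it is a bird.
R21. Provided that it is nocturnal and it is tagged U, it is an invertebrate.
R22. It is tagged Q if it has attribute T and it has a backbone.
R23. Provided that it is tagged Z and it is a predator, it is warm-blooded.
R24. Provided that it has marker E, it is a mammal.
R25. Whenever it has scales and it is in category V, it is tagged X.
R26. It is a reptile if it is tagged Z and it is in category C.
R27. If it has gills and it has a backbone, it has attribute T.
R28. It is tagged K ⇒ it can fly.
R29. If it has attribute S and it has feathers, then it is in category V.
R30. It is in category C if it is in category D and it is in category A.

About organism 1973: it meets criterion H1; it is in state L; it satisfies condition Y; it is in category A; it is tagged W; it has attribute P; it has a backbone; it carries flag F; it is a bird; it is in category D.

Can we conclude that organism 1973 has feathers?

By R18 (it meets criterion H1, it is a bird): it is tagged K.
By R19 (it is tagged W): it is an invertebrate.
By R20 (it satisfies condition Y, it is a bird): it is tagged Z.
By R28 (it is tagged K): it can fly.
By R30 (it is in category D, it is in category A): it is in category C.
By R3 (it is in category C, it is tagged Z): it lays eggs.
By R4 (it is an invertebrate): it is in category V.
By R7 (it can fly, it is tagged W, it is a bird): it has scales.
By R13 (it lays eggs): it has gills.
By R25 (it has scales, it is in category V): it is tagged X.
By R27 (it has gills, it has a backbone): it has attribute T.
By R22 (it has attribute T, it has a backbone): it is tagged Q.
By R6 (it is tagged Q): it is tagged U.
By R1 (it is tagged U): it is aquatic.
By R14 (it is aquatic, it is tagged X): it has feathers.

Yes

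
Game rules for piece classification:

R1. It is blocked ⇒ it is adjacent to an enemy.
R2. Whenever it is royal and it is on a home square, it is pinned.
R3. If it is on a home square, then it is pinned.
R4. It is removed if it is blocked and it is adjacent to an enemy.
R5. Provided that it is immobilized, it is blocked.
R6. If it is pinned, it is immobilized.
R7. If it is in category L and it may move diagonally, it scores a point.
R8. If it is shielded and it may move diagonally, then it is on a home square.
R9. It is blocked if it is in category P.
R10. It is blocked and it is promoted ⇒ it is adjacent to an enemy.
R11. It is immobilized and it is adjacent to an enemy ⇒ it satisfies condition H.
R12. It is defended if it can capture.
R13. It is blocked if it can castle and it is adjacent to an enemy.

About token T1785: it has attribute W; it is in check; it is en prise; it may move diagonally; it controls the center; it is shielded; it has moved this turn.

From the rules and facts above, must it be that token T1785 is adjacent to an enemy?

Yes

By R8 (it is shielded, it may move diagonally): it is on a home square.
By R3 (it is on a home square): it is pinned.
By R6 (it is pinned): it is immobilized.
By R5 (it is immobilized): it is blocked.
By R1 (it is blocked): it is adjacent to an enemy.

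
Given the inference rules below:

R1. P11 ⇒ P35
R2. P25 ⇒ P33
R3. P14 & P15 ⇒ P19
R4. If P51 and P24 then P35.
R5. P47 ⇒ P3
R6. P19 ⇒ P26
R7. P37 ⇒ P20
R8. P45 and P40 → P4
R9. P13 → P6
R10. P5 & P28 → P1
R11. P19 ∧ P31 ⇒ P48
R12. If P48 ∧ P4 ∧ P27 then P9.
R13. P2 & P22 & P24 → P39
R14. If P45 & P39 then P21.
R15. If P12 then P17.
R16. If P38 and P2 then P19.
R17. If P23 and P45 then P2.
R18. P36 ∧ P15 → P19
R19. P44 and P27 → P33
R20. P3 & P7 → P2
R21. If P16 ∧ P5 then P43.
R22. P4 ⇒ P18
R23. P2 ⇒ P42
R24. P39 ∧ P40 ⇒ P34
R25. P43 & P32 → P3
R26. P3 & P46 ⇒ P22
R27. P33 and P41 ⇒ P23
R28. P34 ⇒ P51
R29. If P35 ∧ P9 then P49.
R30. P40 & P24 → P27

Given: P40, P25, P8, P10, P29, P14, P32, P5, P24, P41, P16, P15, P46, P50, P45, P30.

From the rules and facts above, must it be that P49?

No

Forward chaining from the given facts derives: P33, P19, P26, P4, P43, P18, P3, P22, P23, P27, P2, P42, P39, P21, P34, P51, P35.
The only rule concluding P49 is R29, which needs P9; that is never established.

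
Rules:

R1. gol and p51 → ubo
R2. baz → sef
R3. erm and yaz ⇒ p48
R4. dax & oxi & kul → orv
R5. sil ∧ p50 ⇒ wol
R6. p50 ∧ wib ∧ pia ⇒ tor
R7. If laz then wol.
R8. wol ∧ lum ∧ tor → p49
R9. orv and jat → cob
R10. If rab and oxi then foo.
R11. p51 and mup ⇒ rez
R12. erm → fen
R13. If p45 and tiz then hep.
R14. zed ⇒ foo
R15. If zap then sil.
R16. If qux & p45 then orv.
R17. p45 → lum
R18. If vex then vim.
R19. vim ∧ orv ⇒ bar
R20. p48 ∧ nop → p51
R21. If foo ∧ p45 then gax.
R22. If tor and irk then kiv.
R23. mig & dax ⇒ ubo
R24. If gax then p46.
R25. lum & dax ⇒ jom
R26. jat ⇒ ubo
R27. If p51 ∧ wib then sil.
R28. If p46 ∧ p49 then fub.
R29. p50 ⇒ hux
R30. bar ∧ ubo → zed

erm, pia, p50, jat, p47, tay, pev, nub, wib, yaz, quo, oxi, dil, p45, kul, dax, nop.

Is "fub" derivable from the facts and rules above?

Forward chaining from the given facts derives: p48, orv, tor, cob, fen, lum, p51, jom, ubo, sil, hux, wol, p49.
The only rule concluding fub is R28, which needs p46; that is never established.

No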